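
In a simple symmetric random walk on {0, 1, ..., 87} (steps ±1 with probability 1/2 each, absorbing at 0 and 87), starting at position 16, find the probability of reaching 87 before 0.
P(hit 87 before 0) = 16/87

Let u_k = P(hit 87 before 0 | start at k). Then u_0 = 0, u_87 = 1, and u_k = u_{k-1}/2 + u_{k+1}/2 for 1 ≤ k ≤ 86. This harmonic recurrence is solved by u_k = k/87, giving u_16 = 16/87.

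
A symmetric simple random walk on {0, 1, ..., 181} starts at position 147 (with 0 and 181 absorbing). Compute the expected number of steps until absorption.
E[τ | X_0 = 147] = 4998

Let v_k = E[τ | X_0 = k]. Boundary: v_0 = v_181 = 0. Recurrence: v_k = 1 + (v_{k-1} + v_{k+1})/2 for 1 ≤ k ≤ 180. The particular solution to v_k − (v_{k-1} + v_{k+1})/2 = 1 is v_k = −k^2. Adding homogeneous solution A + B k and matching boundaries gives v_k = k (181 − k). Substituting k = 147: v_147 = 147 · 34 = 4998.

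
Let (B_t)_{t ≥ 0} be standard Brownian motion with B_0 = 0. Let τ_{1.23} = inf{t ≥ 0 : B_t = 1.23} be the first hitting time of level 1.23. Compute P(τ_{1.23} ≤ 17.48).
P(τ_{1.23} ≤ 17.48) = 2(1 − Φ(1.23/√17.48)) = 2(1 − Φ(0.2942)) ≈ 0.7686

By the reflection principle for standard BM, P(τ_b ≤ t) = 2 · P(B_t ≥ b). Since B_t ~ N(0, t), P(B_t ≥ 1.23) = 1 − Φ(1.23/√t) = 1 − Φ(1.23/√17.48) = 1 − Φ(0.2942) ≈ 0.38430. Doubling: P(τ_{1.23} ≤ 17.48) ≈ 2 · 0.38430 = 0.76860 ≈ 0.7686.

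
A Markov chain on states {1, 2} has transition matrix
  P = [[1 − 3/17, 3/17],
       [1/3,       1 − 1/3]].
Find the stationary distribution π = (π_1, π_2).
π_1 = 17/26, π_2 = 9/26

Solve πP = π with π_1 + π_2 = 1. From πP = π: π_1 · (1 − 3/17) + π_2 · 1/3 = π_1 ⇒ π_2 · 1/3 = π_1 · 3/17 ⇒ π_2/π_1 = (3/17)/(1/3) = 9/17. Together with π_1 + π_2 = 1:
  π_1 = (1/3)/(3/17 + 1/3) = (1/3)/(26/51) = 17/26,
  π_2 = (3/17)/(3/17 + 1/3) = (3/17)/(26/51) = 9/26.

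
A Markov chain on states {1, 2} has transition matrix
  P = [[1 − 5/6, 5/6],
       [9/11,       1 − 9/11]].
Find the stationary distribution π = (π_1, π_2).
π_1 = 54/109, π_2 = 55/109

Solve πP = π with π_1 + π_2 = 1. From πP = π: π_1 · (1 − 5/6) + π_2 · 9/11 = π_1 ⇒ π_2 · 9/11 = π_1 · 5/6 ⇒ π_2/π_1 = (5/6)/(9/11) = 55/54. Together with π_1 + π_2 = 1:
  π_1 = (9/11)/(5/6 + 9/11) = (9/11)/(109/66) = 54/109,
  π_2 = (5/6)/(5/6 + 9/11) = (5/6)/(109/66) = 55/109.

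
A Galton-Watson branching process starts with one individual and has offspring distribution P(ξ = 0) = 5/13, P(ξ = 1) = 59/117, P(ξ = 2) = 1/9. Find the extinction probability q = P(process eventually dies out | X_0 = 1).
q = 1

Mean offspring μ = 0·5/13 + 1·59/117 + 2·1/9 = 85/117 ≤ 1. For μ ≤ 1 with offspring not concentrated at 1, the Galton-Watson process goes extinct almost surely, so q = 1.
(Algebraic check: The pgf is f(s) = 5/13 + 59/117·s + 1/9·s². The extinction probability q is the smallest fixed point of f in [0, 1]. Setting s = f(s):
  1/9·s² + (59/117 − 1)·s + 5/13 = 0
  1/9·s² − (5/13 + 1/9)·s + 5/13 = 0
which factors as (s − 1)·(1/9·s − 5/13) = 0, giving roots s = 1 and s = (5/13)/(1/9) = 45/13. Since 45/13 ≥ 1, the smallest root in [0, 1] is s = 1.)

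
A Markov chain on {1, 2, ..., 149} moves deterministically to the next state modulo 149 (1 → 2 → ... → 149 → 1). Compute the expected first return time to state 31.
E[T_31 | X_0 = 31] = 149

The chain cycles deterministically, so starting at state 31 it returns in exactly 149 steps. Equivalently, the stationary distribution is uniform π_j = 1/149 for every state j, so by Kac's formula E[T_31] = 1/π_31 = 149.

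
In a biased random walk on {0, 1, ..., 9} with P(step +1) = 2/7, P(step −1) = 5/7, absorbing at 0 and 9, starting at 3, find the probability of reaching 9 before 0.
P(hit 9 before 0) = (1 − (5/2)^3) / (1 − (5/2)^9) = 64/16689

Let u_k denote P(reach 9 before 0 | start at k). Boundary: u_0 = 0, u_9 = 1. Recurrence: u_k = 2/7·u_{k+1} + 5/7·u_{k-1} for 1 ≤ k ≤ 8. Try u_k = A + B·r^k with r = q/p = (5/7)/(2/7) = 5/2. Substitution satisfies the recurrence; boundary conditions give:
  u_k = (1 − r^k) / (1 − r^N) = (1 − (5/2)^3) / (1 − (5/2)^9) = 64/16689.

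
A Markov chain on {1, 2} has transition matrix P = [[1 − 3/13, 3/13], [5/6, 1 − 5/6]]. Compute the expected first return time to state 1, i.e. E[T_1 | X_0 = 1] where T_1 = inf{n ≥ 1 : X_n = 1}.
E[T_1 | X_0 = 1] = 1/π_1 = 83/65

For an irreducible recurrent Markov chain with stationary distribution π, E[T_i | X_0 = i] = 1/π_i (Kac's formula). Here π_1 = (5/6)/(3/13 + 5/6) = (5/6)/(83/78) = 65/83, so E[T_1 | X_0 = 1] = 1/π_1 = (3/13 + 5/6)/(5/6) = (83/78)/(5/6) = 83/65.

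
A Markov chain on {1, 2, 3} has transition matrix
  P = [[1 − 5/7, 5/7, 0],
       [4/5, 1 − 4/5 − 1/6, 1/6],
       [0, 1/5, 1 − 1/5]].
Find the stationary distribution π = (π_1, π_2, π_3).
π = (168/443, 150/443, 125/443)

This is a birth-death chain on three states, which satisfies detailed balance: π_1 · P_{12} = π_2 · P_{21} and π_2 · P_{23} = π_3 · P_{32}.
From π_1 · 5/7 = π_2 · 4/5: π_2/π_1 = (5/7)/(4/5) = 25/28.
From π_2 · 1/6 = π_3 · 1/5: π_3/π_2 = (1/6)/(1/5) = 5/6.
Take π_1 proportional to 1; then unnormalized π = (1, 25/28, 125/168). Normalize by dividing by the sum 443/168:
  π = (168/443, 150/443, 125/443).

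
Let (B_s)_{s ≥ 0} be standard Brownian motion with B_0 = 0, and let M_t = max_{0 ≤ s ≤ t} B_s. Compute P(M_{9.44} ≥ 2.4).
P(M_{9.44} ≥ 2.4) = 2·P(B_{9.44} ≥ 2.4) = 2(1 − Φ(2.4/√9.44)) ≈ 0.4347

By the reflection principle for Brownian motion, P(M_t ≥ a) = 2 · P(B_t ≥ a) for a ≥ 0. Since B_t ~ N(0, t), P(B_t ≥ 2.4) = 1 − Φ(2.4/√t) = 1 − Φ(2.4/√9.44) = 1 − Φ(0.7811). So
  P(M_{9.44} ≥ 2.4) = 2(1 − Φ(0.7811)) ≈ 0.4347.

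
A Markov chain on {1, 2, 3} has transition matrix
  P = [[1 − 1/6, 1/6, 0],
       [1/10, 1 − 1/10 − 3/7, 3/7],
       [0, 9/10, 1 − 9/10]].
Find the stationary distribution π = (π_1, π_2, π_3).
π = (63/218, 105/218, 25/109)

This is a birth-death chain on three states, which satisfies detailed balance: π_1 · P_{12} = π_2 · P_{21} and π_2 · P_{23} = π_3 · P_{32}.
From π_1 · 1/6 = π_2 · 1/10: π_2/π_1 = (1/6)/(1/10) = 5/3.
From π_2 · 3/7 = π_3 · 9/10: π_3/π_2 = (3/7)/(9/10) = 10/21.
Take π_1 proportional to 1; then unnormalized π = (1, 5/3, 50/63). Normalize by dividing by the sum 218/63:
  π = (63/218, 105/218, 25/109).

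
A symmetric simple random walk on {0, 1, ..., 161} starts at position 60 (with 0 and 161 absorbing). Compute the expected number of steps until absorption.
E[τ | X_0 = 60] = 6060

Let v_k = E[τ | X_0 = k]. Boundary: v_0 = v_161 = 0. Recurrence: v_k = 1 + (v_{k-1} + v_{k+1})/2 for 1 ≤ k ≤ 160. The particular solution to v_k − (v_{k-1} + v_{k+1})/2 = 1 is v_k = −k^2. Adding homogeneous solution A + B k and matching boundaries gives v_k = k (161 − k). Substituting k = 60: v_60 = 60 · 101 = 6060.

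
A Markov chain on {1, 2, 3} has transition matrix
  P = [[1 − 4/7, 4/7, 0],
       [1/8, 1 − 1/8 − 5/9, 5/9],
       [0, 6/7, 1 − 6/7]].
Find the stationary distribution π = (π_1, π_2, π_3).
π = (189/1613, 864/1613, 560/1613)

This is a birth-death chain on three states, which satisfies detailed balance: π_1 · P_{12} = π_2 · P_{21} and π_2 · P_{23} = π_3 · P_{32}.
From π_1 · 4/7 = π_2 · 1/8: π_2/π_1 = (4/7)/(1/8) = 32/7.
From π_2 · 5/9 = π_3 · 6/7: π_3/π_2 = (5/9)/(6/7) = 35/54.
Take π_1 proportional to 1; then unnormalized π = (1, 32/7, 80/27). Normalize by dividing by the sum 1613/189:
  π = (189/1613, 864/1613, 560/1613).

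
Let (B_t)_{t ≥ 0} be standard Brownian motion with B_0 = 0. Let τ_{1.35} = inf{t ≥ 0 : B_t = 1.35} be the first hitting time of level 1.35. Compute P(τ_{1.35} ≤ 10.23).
P(τ_{1.35} ≤ 10.23) = 2(1 − Φ(1.35/√10.23)) = 2(1 − Φ(0.4221)) ≈ 0.6730

By the reflection principle for standard BM, P(τ_b ≤ t) = 2 · P(B_t ≥ b). Since B_t ~ N(0, t), P(B_t ≥ 1.35) = 1 − Φ(1.35/√t) = 1 − Φ(1.35/√10.23) = 1 − Φ(0.4221) ≈ 0.33648. Doubling: P(τ_{1.35} ≤ 10.23) ≈ 2 · 0.33648 = 0.67296 ≈ 0.6730.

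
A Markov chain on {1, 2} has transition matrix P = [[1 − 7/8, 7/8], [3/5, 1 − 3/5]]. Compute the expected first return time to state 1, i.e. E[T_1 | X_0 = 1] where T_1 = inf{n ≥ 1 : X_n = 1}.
E[T_1 | X_0 = 1] = 1/π_1 = 59/24

For an irreducible recurrent Markov chain with stationary distribution π, E[T_i | X_0 = i] = 1/π_i (Kac's formula). Here π_1 = (3/5)/(7/8 + 3/5) = (3/5)/(59/40) = 24/59, so E[T_1 | X_0 = 1] = 1/π_1 = (7/8 + 3/5)/(3/5) = (59/40)/(3/5) = 59/24.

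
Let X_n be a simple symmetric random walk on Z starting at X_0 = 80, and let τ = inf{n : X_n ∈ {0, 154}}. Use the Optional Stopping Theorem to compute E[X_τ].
E[X_τ] = 80

X_n is a martingale and τ is a bounded-mean stopping time (indeed τ is finite a.s. with bounded expectation since the walk is in a bounded region). By the OST, E[X_τ] = E[X_0] = 80. Equivalently: E[X_τ] = 154 · P(hit 154 first) + 0 · P(hit 0 first) = 154 · (80/154) = 80.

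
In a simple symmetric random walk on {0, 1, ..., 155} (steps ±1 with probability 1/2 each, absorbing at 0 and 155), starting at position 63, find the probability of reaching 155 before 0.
P(hit 155 before 0) = 63/155

Let u_k = P(hit 155 before 0 | start at k). Then u_0 = 0, u_155 = 1, and u_k = u_{k-1}/2 + u_{k+1}/2 for 1 ≤ k ≤ 154. This harmonic recurrence is solved by u_k = k/155, giving u_63 = 63/155.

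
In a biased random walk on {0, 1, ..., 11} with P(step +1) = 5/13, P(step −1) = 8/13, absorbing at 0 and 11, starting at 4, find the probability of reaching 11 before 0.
P(hit 11 before 0) = (1 − (8/5)^4) / (1 − (8/5)^11) = 90390625/2847035489

Let u_k denote P(reach 11 before 0 | start at k). Boundary: u_0 = 0, u_11 = 1. Recurrence: u_k = 5/13·u_{k+1} + 8/13·u_{k-1} for 1 ≤ k ≤ 10. Try u_k = A + B·r^k with r = q/p = (8/13)/(5/13) = 8/5. Substitution satisfies the recurrence; boundary conditions give:
  u_k = (1 − r^k) / (1 − r^N) = (1 − (8/5)^4) / (1 − (8/5)^11) = 90390625/2847035489.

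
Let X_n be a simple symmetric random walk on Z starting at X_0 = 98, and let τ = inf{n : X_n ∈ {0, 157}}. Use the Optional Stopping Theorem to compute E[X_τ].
E[X_τ] = 98

X_n is a martingale and τ is a bounded-mean stopping time (indeed τ is finite a.s. with bounded expectation since the walk is in a bounded region). By the OST, E[X_τ] = E[X_0] = 98. Equivalently: E[X_τ] = 157 · P(hit 157 first) + 0 · P(hit 0 first) = 157 · (98/157) = 98.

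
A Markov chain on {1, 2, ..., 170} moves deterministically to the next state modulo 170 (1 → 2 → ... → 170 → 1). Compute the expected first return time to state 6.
E[T_6 | X_0 = 6] = 170

The chain cycles deterministically, so starting at state 6 it returns in exactly 170 steps. Equivalently, the stationary distribution is uniform π_j = 1/170 for every state j, so by Kac's formula E[T_6] = 1/π_6 = 170.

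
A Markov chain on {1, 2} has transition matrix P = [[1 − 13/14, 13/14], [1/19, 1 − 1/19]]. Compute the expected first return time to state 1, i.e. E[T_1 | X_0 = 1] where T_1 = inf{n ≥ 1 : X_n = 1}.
E[T_1 | X_0 = 1] = 1/π_1 = 261/14

For an irreducible recurrent Markov chain with stationary distribution π, E[T_i | X_0 = i] = 1/π_i (Kac's formula). Here π_1 = (1/19)/(13/14 + 1/19) = (1/19)/(261/266) = 14/261, so E[T_1 | X_0 = 1] = 1/π_1 = (13/14 + 1/19)/(1/19) = (261/266)/(1/19) = 261/14.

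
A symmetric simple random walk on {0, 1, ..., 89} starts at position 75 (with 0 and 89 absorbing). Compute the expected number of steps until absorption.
E[τ | X_0 = 75] = 1050

Let v_k = E[τ | X_0 = k]. Boundary: v_0 = v_89 = 0. Recurrence: v_k = 1 + (v_{k-1} + v_{k+1})/2 for 1 ≤ k ≤ 88. The particular solution to v_k − (v_{k-1} + v_{k+1})/2 = 1 is v_k = −k^2. Adding homogeneous solution A + B k and matching boundaries gives v_k = k (89 − k). Substituting k = 75: v_75 = 75 · 14 = 1050.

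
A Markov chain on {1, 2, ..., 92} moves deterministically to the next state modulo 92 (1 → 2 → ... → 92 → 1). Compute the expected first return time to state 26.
E[T_26 | X_0 = 26] = 92

The chain cycles deterministically, so starting at state 26 it returns in exactly 92 steps. Equivalently, the stationary distribution is uniform π_j = 1/92 for every state j, so by Kac's formula E[T_26] = 1/π_26 = 92.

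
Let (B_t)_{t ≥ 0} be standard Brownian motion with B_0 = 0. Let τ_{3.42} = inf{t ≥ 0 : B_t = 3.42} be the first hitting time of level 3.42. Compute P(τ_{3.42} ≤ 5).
P(τ_{3.42} ≤ 5) = 2(1 − Φ(3.42/√5)) = 2(1 − Φ(1.5295)) ≈ 0.1261

By the reflection principle for standard BM, P(τ_b ≤ t) = 2 · P(B_t ≥ b). Since B_t ~ N(0, t), P(B_t ≥ 3.42) = 1 − Φ(3.42/√t) = 1 − Φ(3.42/√5) = 1 − Φ(1.5295) ≈ 0.06307. Doubling: P(τ_{3.42} ≤ 5) ≈ 2 · 0.06307 = 0.12614 ≈ 0.1261.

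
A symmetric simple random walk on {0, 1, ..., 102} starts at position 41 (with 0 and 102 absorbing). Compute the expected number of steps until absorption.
E[τ | X_0 = 41] = 2501

Let v_k = E[τ | X_0 = k]. Boundary: v_0 = v_102 = 0. Recurrence: v_k = 1 + (v_{k-1} + v_{k+1})/2 for 1 ≤ k ≤ 101. The particular solution to v_k − (v_{k-1} + v_{k+1})/2 = 1 is v_k = −k^2. Adding homogeneous solution A + B k and matching boundaries gives v_k = k (102 − k). Substituting k = 41: v_41 = 41 · 61 = 2501.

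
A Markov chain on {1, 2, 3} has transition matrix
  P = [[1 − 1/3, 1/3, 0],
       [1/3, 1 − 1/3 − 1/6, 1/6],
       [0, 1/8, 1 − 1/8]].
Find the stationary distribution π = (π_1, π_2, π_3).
π = (3/10, 3/10, 2/5)

This is a birth-death chain on three states, which satisfies detailed balance: π_1 · P_{12} = π_2 · P_{21} and π_2 · P_{23} = π_3 · P_{32}.
From π_1 · 1/3 = π_2 · 1/3: π_2/π_1 = (1/3)/(1/3) = 1.
From π_2 · 1/6 = π_3 · 1/8: π_3/π_2 = (1/6)/(1/8) = 4/3.
Take π_1 proportional to 1; then unnormalized π = (1, 1, 4/3). Normalize by dividing by the sum 10/3:
  π = (3/10, 3/10, 2/5).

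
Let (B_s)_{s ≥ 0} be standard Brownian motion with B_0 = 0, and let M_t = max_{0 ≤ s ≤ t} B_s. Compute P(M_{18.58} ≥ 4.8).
P(M_{18.58} ≥ 4.8) = 2·P(B_{18.58} ≥ 4.8) = 2(1 − Φ(4.8/√18.58)) ≈ 0.2655

By the reflection principle for Brownian motion, P(M_t ≥ a) = 2 · P(B_t ≥ a) for a ≥ 0. Since B_t ~ N(0, t), P(B_t ≥ 4.8) = 1 − Φ(4.8/√t) = 1 − Φ(4.8/√18.58) = 1 − Φ(1.1136). So
  P(M_{18.58} ≥ 4.8) = 2(1 − Φ(1.1136)) ≈ 0.2655.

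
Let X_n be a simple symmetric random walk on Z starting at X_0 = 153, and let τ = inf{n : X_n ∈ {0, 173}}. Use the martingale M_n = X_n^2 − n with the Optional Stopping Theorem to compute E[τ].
E[τ] = 3060

M_n = X_n^2 − n is a martingale (since E[X_{n+1}^2 | F_n] = X_n^2 + 1). By OST (τ has finite mean in a bounded region), E[M_τ] = E[M_0] = X_0^2 − 0 = 153^2 = 23409. Also E[M_τ] = E[X_τ^2] − E[τ]. The walk exits at 0 or 173, with P(hit 173 first) = 153/173, so E[X_τ^2] = 173^2 · 153/173 + 0 = 26469. Thus E[τ] = E[X_τ^2] − E[M_τ] = 26469 − 23409 = 3060 = 153(173 − 153) = 3060.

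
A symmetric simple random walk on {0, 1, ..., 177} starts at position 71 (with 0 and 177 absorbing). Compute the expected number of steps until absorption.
E[τ | X_0 = 71] = 7526

Let v_k = E[τ | X_0 = k]. Boundary: v_0 = v_177 = 0. Recurrence: v_k = 1 + (v_{k-1} + v_{k+1})/2 for 1 ≤ k ≤ 176. The particular solution to v_k − (v_{k-1} + v_{k+1})/2 = 1 is v_k = −k^2. Adding homogeneous solution A + B k and matching boundaries gives v_k = k (177 − k). Substituting k = 71: v_71 = 71 · 106 = 7526.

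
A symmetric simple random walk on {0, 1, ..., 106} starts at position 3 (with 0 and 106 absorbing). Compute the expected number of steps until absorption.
E[τ | X_0 = 3] = 309

Let v_k = E[τ | X_0 = k]. Boundary: v_0 = v_106 = 0. Recurrence: v_k = 1 + (v_{k-1} + v_{k+1})/2 for 1 ≤ k ≤ 105. The particular solution to v_k − (v_{k-1} + v_{k+1})/2 = 1 is v_k = −k^2. Adding homogeneous solution A + B k and matching boundaries gives v_k = k (106 − k). Substituting k = 3: v_3 = 3 · 103 = 309.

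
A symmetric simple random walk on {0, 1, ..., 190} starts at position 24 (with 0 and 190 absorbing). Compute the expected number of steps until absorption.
E[τ | X_0 = 24] = 3984

Let v_k = E[τ | X_0 = k]. Boundary: v_0 = v_190 = 0. Recurrence: v_k = 1 + (v_{k-1} + v_{k+1})/2 for 1 ≤ k ≤ 189. The particular solution to v_k − (v_{k-1} + v_{k+1})/2 = 1 is v_k = −k^2. Adding homogeneous solution A + B k and matching boundaries gives v_k = k (190 − k). Substituting k = 24: v_24 = 24 · 166 = 3984.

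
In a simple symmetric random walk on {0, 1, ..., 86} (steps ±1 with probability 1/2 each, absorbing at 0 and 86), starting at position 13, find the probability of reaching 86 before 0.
P(hit 86 before 0) = 13/86

Let u_k = P(hit 86 before 0 | start at k). Then u_0 = 0, u_86 = 1, and u_k = u_{k-1}/2 + u_{k+1}/2 for 1 ≤ k ≤ 85. This harmonic recurrence is solved by u_k = k/86, giving u_13 = 13/86.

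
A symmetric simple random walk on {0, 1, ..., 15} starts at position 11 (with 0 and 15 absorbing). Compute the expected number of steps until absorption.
E[τ | X_0 = 11] = 44

Let v_k = E[τ | X_0 = k]. Boundary: v_0 = v_15 = 0. Recurrence: v_k = 1 + (v_{k-1} + v_{k+1})/2 for 1 ≤ k ≤ 14. The particular solution to v_k − (v_{k-1} + v_{k+1})/2 = 1 is v_k = −k^2. Adding homogeneous solution A + B k and matching boundaries gives v_k = k (15 − k). Substituting k = 11: v_11 = 11 · 4 = 44.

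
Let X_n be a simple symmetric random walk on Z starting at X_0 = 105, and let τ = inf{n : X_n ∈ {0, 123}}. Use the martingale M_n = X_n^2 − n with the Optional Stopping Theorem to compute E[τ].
E[τ] = 1890

M_n = X_n^2 − n is a martingale (since E[X_{n+1}^2 | F_n] = X_n^2 + 1). By OST (τ has finite mean in a bounded region), E[M_τ] = E[M_0] = X_0^2 − 0 = 105^2 = 11025. Also E[M_τ] = E[X_τ^2] − E[τ]. The walk exits at 0 or 123, with P(hit 123 first) = 105/123, so E[X_τ^2] = 123^2 · 105/123 + 0 = 12915. Thus E[τ] = E[X_τ^2] − E[M_τ] = 12915 − 11025 = 1890 = 105(123 − 105) = 1890.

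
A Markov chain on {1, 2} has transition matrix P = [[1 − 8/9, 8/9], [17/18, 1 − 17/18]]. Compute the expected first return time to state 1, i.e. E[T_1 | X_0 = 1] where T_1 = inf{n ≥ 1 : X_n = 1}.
E[T_1 | X_0 = 1] = 1/π_1 = 33/17

For an irreducible recurrent Markov chain with stationary distribution π, E[T_i | X_0 = i] = 1/π_i (Kac's formula). Here π_1 = (17/18)/(8/9 + 17/18) = (17/18)/(11/6) = 17/33, so E[T_1 | X_0 = 1] = 1/π_1 = (8/9 + 17/18)/(17/18) = (11/6)/(17/18) = 33/17.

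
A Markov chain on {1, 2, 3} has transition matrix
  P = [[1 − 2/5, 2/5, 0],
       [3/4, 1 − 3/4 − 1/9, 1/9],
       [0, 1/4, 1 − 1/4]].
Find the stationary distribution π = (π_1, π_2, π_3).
π = (135/239, 72/239, 32/239)

This is a birth-death chain on three states, which satisfies detailed balance: π_1 · P_{12} = π_2 · P_{21} and π_2 · P_{23} = π_3 · P_{32}.
From π_1 · 2/5 = π_2 · 3/4: π_2/π_1 = (2/5)/(3/4) = 8/15.
From π_2 · 1/9 = π_3 · 1/4: π_3/π_2 = (1/9)/(1/4) = 4/9.
Take π_1 proportional to 1; then unnormalized π = (1, 8/15, 32/135). Normalize by dividing by the sum 239/135:
  π = (135/239, 72/239, 32/239).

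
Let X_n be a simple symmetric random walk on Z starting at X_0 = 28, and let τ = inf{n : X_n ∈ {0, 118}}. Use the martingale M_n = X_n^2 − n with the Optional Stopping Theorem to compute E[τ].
E[τ] = 2520

M_n = X_n^2 − n is a martingale (since E[X_{n+1}^2 | F_n] = X_n^2 + 1). By OST (τ has finite mean in a bounded region), E[M_τ] = E[M_0] = X_0^2 − 0 = 28^2 = 784. Also E[M_τ] = E[X_τ^2] − E[τ]. The walk exits at 0 or 118, with P(hit 118 first) = 28/118, so E[X_τ^2] = 118^2 · 28/118 + 0 = 3304. Thus E[τ] = E[X_τ^2] − E[M_τ] = 3304 − 784 = 2520 = 28(118 − 28) = 2520.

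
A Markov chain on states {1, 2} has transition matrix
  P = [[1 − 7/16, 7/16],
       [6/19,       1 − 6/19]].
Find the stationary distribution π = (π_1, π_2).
π_1 = 96/229, π_2 = 133/229

Solve πP = π with π_1 + π_2 = 1. From πP = π: π_1 · (1 − 7/16) + π_2 · 6/19 = π_1 ⇒ π_2 · 6/19 = π_1 · 7/16 ⇒ π_2/π_1 = (7/16)/(6/19) = 133/96. Together with π_1 + π_2 = 1:
  π_1 = (6/19)/(7/16 + 6/19) = (6/19)/(229/304) = 96/229,
  π_2 = (7/16)/(7/16 + 6/19) = (7/16)/(229/304) = 133/229.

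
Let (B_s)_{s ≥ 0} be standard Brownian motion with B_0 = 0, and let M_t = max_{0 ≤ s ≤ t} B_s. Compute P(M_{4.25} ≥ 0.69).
P(M_{4.25} ≥ 0.69) = 2·P(B_{4.25} ≥ 0.69) = 2(1 − Φ(0.69/√4.25)) ≈ 0.7379

By the reflection principle for Brownian motion, P(M_t ≥ a) = 2 · P(B_t ≥ a) for a ≥ 0. Since B_t ~ N(0, t), P(B_t ≥ 0.69) = 1 − Φ(0.69/√t) = 1 − Φ(0.69/√4.25) = 1 − Φ(0.3347). So
  P(M_{4.25} ≥ 0.69) = 2(1 − Φ(0.3347)) ≈ 0.7379.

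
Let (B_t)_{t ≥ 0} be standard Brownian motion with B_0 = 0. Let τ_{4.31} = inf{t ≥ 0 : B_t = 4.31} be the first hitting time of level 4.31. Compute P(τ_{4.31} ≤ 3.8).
P(τ_{4.31} ≤ 3.8) = 2(1 − Φ(4.31/√3.8)) = 2(1 − Φ(2.2110)) ≈ 0.0270

By the reflection principle for standard BM, P(τ_b ≤ t) = 2 · P(B_t ≥ b). Since B_t ~ N(0, t), P(B_t ≥ 4.31) = 1 − Φ(4.31/√t) = 1 − Φ(4.31/√3.8) = 1 − Φ(2.2110) ≈ 0.01352. Doubling: P(τ_{4.31} ≤ 3.8) ≈ 2 · 0.01352 = 0.02704 ≈ 0.0270.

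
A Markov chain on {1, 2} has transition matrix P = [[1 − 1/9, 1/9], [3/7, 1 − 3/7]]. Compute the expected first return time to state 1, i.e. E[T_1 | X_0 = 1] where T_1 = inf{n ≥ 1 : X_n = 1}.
E[T_1 | X_0 = 1] = 1/π_1 = 34/27

For an irreducible recurrent Markov chain with stationary distribution π, E[T_i | X_0 = i] = 1/π_i (Kac's formula). Here π_1 = (3/7)/(1/9 + 3/7) = (3/7)/(34/63) = 27/34, so E[T_1 | X_0 = 1] = 1/π_1 = (1/9 + 3/7)/(3/7) = (34/63)/(3/7) = 34/27.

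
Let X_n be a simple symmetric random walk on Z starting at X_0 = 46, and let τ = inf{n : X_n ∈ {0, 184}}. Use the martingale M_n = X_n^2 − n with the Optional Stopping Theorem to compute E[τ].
E[τ] = 6348

M_n = X_n^2 − n is a martingale (since E[X_{n+1}^2 | F_n] = X_n^2 + 1). By OST (τ has finite mean in a bounded region), E[M_τ] = E[M_0] = X_0^2 − 0 = 46^2 = 2116. Also E[M_τ] = E[X_τ^2] − E[τ]. The walk exits at 0 or 184, with P(hit 184 first) = 46/184, so E[X_τ^2] = 184^2 · 46/184 + 0 = 8464. Thus E[τ] = E[X_τ^2] − E[M_τ] = 8464 − 2116 = 6348 = 46(184 − 46) = 6348.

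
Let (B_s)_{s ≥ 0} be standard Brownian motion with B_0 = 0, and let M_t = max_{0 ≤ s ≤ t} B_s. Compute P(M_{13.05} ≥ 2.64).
P(M_{13.05} ≥ 2.64) = 2·P(B_{13.05} ≥ 2.64) = 2(1 − Φ(2.64/√13.05)) ≈ 0.4649

By the reflection principle for Brownian motion, P(M_t ≥ a) = 2 · P(B_t ≥ a) for a ≥ 0. Since B_t ~ N(0, t), P(B_t ≥ 2.64) = 1 − Φ(2.64/√t) = 1 − Φ(2.64/√13.05) = 1 − Φ(0.7308). So
  P(M_{13.05} ≥ 2.64) = 2(1 − Φ(0.7308)) ≈ 0.4649.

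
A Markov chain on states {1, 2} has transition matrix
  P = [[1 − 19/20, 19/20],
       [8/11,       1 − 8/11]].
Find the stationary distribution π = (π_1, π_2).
π_1 = 160/369, π_2 = 209/369

Solve πP = π with π_1 + π_2 = 1. From πP = π: π_1 · (1 − 19/20) + π_2 · 8/11 = π_1 ⇒ π_2 · 8/11 = π_1 · 19/20 ⇒ π_2/π_1 = (19/20)/(8/11) = 209/160. Together with π_1 + π_2 = 1:
  π_1 = (8/11)/(19/20 + 8/11) = (8/11)/(369/220) = 160/369,
  π_2 = (19/20)/(19/20 + 8/11) = (19/20)/(369/220) = 209/369.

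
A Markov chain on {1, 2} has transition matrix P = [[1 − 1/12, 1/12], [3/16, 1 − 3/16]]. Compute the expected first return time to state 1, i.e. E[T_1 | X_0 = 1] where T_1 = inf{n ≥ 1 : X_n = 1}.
E[T_1 | X_0 = 1] = 1/π_1 = 13/9

For an irreducible recurrent Markov chain with stationary distribution π, E[T_i | X_0 = i] = 1/π_i (Kac's formula). Here π_1 = (3/16)/(1/12 + 3/16) = (3/16)/(13/48) = 9/13, so E[T_1 | X_0 = 1] = 1/π_1 = (1/12 + 3/16)/(3/16) = (13/48)/(3/16) = 13/9.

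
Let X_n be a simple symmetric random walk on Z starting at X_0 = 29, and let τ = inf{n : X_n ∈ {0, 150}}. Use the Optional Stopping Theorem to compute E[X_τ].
E[X_τ] = 29

X_n is a martingale and τ is a bounded-mean stopping time (indeed τ is finite a.s. with bounded expectation since the walk is in a bounded region). By the OST, E[X_τ] = E[X_0] = 29. Equivalently: E[X_τ] = 150 · P(hit 150 first) + 0 · P(hit 0 first) = 150 · (29/150) = 29.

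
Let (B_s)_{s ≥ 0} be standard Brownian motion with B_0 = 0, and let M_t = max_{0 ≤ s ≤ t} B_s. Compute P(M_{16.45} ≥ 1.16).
P(M_{16.45} ≥ 1.16) = 2·P(B_{16.45} ≥ 1.16) = 2(1 − Φ(1.16/√16.45)) ≈ 0.7749

By the reflection principle for Brownian motion, P(M_t ≥ a) = 2 · P(B_t ≥ a) for a ≥ 0. Since B_t ~ N(0, t), P(B_t ≥ 1.16) = 1 − Φ(1.16/√t) = 1 − Φ(1.16/√16.45) = 1 − Φ(0.2860). So
  P(M_{16.45} ≥ 1.16) = 2(1 − Φ(0.2860)) ≈ 0.7749.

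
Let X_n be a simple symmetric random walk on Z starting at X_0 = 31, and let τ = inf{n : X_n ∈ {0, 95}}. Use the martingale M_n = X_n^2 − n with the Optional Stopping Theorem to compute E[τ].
E[τ] = 1984

M_n = X_n^2 − n is a martingale (since E[X_{n+1}^2 | F_n] = X_n^2 + 1). By OST (τ has finite mean in a bounded region), E[M_τ] = E[M_0] = X_0^2 − 0 = 31^2 = 961. Also E[M_τ] = E[X_τ^2] − E[τ]. The walk exits at 0 or 95, with P(hit 95 first) = 31/95, so E[X_τ^2] = 95^2 · 31/95 + 0 = 2945. Thus E[τ] = E[X_τ^2] − E[M_τ] = 2945 − 961 = 1984 = 31(95 − 31) = 1984.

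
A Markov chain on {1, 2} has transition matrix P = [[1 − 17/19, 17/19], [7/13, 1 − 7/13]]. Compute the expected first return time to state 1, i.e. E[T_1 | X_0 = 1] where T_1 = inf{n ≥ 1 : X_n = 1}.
E[T_1 | X_0 = 1] = 1/π_1 = 354/133

For an irreducible recurrent Markov chain with stationary distribution π, E[T_i | X_0 = i] = 1/π_i (Kac's formula). Here π_1 = (7/13)/(17/19 + 7/13) = (7/13)/(354/247) = 133/354, so E[T_1 | X_0 = 1] = 1/π_1 = (17/19 + 7/13)/(7/13) = (354/247)/(7/13) = 354/133.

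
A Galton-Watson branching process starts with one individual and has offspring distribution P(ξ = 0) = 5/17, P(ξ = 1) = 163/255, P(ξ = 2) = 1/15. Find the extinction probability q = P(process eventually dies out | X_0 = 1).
q = 1

Mean offspring μ = 0·5/17 + 1·163/255 + 2·1/15 = 197/255 ≤ 1. For μ ≤ 1 with offspring not concentrated at 1, the Galton-Watson process goes extinct almost surely, so q = 1.
(Algebraic check: The pgf is f(s) = 5/17 + 163/255·s + 1/15·s². The extinction probability q is the smallest fixed point of f in [0, 1]. Setting s = f(s):
  1/15·s² + (163/255 − 1)·s + 5/17 = 0
  1/15·s² − (5/17 + 1/15)·s + 5/17 = 0
which factors as (s − 1)·(1/15·s − 5/17) = 0, giving roots s = 1 and s = (5/17)/(1/15) = 75/17. Since 75/17 ≥ 1, the smallest root in [0, 1] is s = 1.)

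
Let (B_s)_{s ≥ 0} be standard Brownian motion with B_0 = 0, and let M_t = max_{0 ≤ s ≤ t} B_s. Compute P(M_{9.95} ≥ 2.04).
P(M_{9.95} ≥ 2.04) = 2·P(B_{9.95} ≥ 2.04) = 2(1 − Φ(2.04/√9.95)) ≈ 0.5178

By the reflection principle for Brownian motion, P(M_t ≥ a) = 2 · P(B_t ≥ a) for a ≥ 0. Since B_t ~ N(0, t), P(B_t ≥ 2.04) = 1 − Φ(2.04/√t) = 1 − Φ(2.04/√9.95) = 1 − Φ(0.6467). So
  P(M_{9.95} ≥ 2.04) = 2(1 − Φ(0.6467)) ≈ 0.5178.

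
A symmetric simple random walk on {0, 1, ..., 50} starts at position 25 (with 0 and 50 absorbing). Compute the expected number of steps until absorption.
E[τ | X_0 = 25] = 625

Let v_k = E[τ | X_0 = k]. Boundary: v_0 = v_50 = 0. Recurrence: v_k = 1 + (v_{k-1} + v_{k+1})/2 for 1 ≤ k ≤ 49. The particular solution to v_k − (v_{k-1} + v_{k+1})/2 = 1 is v_k = −k^2. Adding homogeneous solution A + B k and matching boundaries gives v_k = k (50 − k). Substituting k = 25: v_25 = 25 · 25 = 625.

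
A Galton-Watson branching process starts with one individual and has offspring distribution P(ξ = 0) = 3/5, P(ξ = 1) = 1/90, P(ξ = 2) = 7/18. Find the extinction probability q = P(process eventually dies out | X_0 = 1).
q = 1

Mean offspring μ = 0·3/5 + 1·1/90 + 2·7/18 = 71/90 ≤ 1. For μ ≤ 1 with offspring not concentrated at 1, the Galton-Watson process goes extinct almost surely, so q = 1.
(Algebraic check: The pgf is f(s) = 3/5 + 1/90·s + 7/18·s². The extinction probability q is the smallest fixed point of f in [0, 1]. Setting s = f(s):
  7/18·s² + (1/90 − 1)·s + 3/5 = 0
  7/18·s² − (3/5 + 7/18)·s + 3/5 = 0
which factors as (s − 1)·(7/18·s − 3/5) = 0, giving roots s = 1 and s = (3/5)/(7/18) = 54/35. Since 54/35 ≥ 1, the smallest root in [0, 1] is s = 1.)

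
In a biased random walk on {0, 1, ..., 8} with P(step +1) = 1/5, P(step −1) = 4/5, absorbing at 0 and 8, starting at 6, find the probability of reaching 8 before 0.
P(hit 8 before 0) = (1 − (4)^6) / (1 − (4)^8) = 273/4369

Let u_k denote P(reach 8 before 0 | start at k). Boundary: u_0 = 0, u_8 = 1. Recurrence: u_k = 1/5·u_{k+1} + 4/5·u_{k-1} for 1 ≤ k ≤ 7. Try u_k = A + B·r^k with r = q/p = (4/5)/(1/5) = 4. Substitution satisfies the recurrence; boundary conditions give:
  u_k = (1 − r^k) / (1 − r^N) = (1 − (4)^6) / (1 − (4)^8) = 273/4369.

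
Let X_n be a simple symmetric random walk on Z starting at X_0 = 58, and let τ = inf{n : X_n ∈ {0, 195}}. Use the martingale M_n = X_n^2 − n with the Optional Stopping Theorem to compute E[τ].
E[τ] = 7946

M_n = X_n^2 − n is a martingale (since E[X_{n+1}^2 | F_n] = X_n^2 + 1). By OST (τ has finite mean in a bounded region), E[M_τ] = E[M_0] = X_0^2 − 0 = 58^2 = 3364. Also E[M_τ] = E[X_τ^2] − E[τ]. The walk exits at 0 or 195, with P(hit 195 first) = 58/195, so E[X_τ^2] = 195^2 · 58/195 + 0 = 11310. Thus E[τ] = E[X_τ^2] − E[M_τ] = 11310 − 3364 = 7946 = 58(195 − 58) = 7946.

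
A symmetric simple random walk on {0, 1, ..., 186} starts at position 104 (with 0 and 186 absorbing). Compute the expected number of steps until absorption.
E[τ | X_0 = 104] = 8528

Let v_k = E[τ | X_0 = k]. Boundary: v_0 = v_186 = 0. Recurrence: v_k = 1 + (v_{k-1} + v_{k+1})/2 for 1 ≤ k ≤ 185. The particular solution to v_k − (v_{k-1} + v_{k+1})/2 = 1 is v_k = −k^2. Adding homogeneous solution A + B k and matching boundaries gives v_k = k (186 − k). Substituting k = 104: v_104 = 104 · 82 = 8528.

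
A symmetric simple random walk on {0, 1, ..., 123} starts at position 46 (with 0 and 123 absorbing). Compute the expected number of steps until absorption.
E[τ | X_0 = 46] = 3542

Let v_k = E[τ | X_0 = k]. Boundary: v_0 = v_123 = 0. Recurrence: v_k = 1 + (v_{k-1} + v_{k+1})/2 for 1 ≤ k ≤ 122. The particular solution to v_k − (v_{k-1} + v_{k+1})/2 = 1 is v_k = −k^2. Adding homogeneous solution A + B k and matching boundaries gives v_k = k (123 − k). Substituting k = 46: v_46 = 46 · 77 = 3542.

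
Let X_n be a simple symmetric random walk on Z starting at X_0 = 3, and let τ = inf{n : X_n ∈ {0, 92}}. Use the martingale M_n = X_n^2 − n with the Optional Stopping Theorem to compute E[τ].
E[τ] = 267

M_n = X_n^2 − n is a martingale (since E[X_{n+1}^2 | F_n] = X_n^2 + 1). By OST (τ has finite mean in a bounded region), E[M_τ] = E[M_0] = X_0^2 − 0 = 3^2 = 9. Also E[M_τ] = E[X_τ^2] − E[τ]. The walk exits at 0 or 92, with P(hit 92 first) = 3/92, so E[X_τ^2] = 92^2 · 3/92 + 0 = 276. Thus E[τ] = E[X_τ^2] − E[M_τ] = 276 − 9 = 267 = 3(92 − 3) = 267.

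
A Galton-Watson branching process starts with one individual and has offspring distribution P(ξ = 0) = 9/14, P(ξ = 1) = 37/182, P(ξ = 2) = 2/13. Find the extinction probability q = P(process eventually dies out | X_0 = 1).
q = 1

Mean offspring μ = 0·9/14 + 1·37/182 + 2·2/13 = 93/182 ≤ 1. For μ ≤ 1 with offspring not concentrated at 1, the Galton-Watson process goes extinct almost surely, so q = 1.
(Algebraic check: The pgf is f(s) = 9/14 + 37/182·s + 2/13·s². The extinction probability q is the smallest fixed point of f in [0, 1]. Setting s = f(s):
  2/13·s² + (37/182 − 1)·s + 9/14 = 0
  2/13·s² − (9/14 + 2/13)·s + 9/14 = 0
which factors as (s − 1)·(2/13·s − 9/14) = 0, giving roots s = 1 and s = (9/14)/(2/13) = 117/28. Since 117/28 ≥ 1, the smallest root in [0, 1] is s = 1.)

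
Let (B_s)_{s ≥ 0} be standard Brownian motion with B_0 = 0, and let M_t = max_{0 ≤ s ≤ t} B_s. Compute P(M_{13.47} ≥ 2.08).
P(M_{13.47} ≥ 2.08) = 2·P(B_{13.47} ≥ 2.08) = 2(1 − Φ(2.08/√13.47)) ≈ 0.5709

By the reflection principle for Brownian motion, P(M_t ≥ a) = 2 · P(B_t ≥ a) for a ≥ 0. Since B_t ~ N(0, t), P(B_t ≥ 2.08) = 1 − Φ(2.08/√t) = 1 − Φ(2.08/√13.47) = 1 − Φ(0.5667). So
  P(M_{13.47} ≥ 2.08) = 2(1 − Φ(0.5667)) ≈ 0.5709.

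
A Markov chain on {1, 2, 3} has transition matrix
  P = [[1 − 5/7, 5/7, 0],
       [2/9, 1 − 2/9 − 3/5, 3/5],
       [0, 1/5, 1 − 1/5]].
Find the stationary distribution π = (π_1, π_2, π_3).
π = (7/97, 45/194, 135/194)

This is a birth-death chain on three states, which satisfies detailed balance: π_1 · P_{12} = π_2 · P_{21} and π_2 · P_{23} = π_3 · P_{32}.
From π_1 · 5/7 = π_2 · 2/9: π_2/π_1 = (5/7)/(2/9) = 45/14.
From π_2 · 3/5 = π_3 · 1/5: π_3/π_2 = (3/5)/(1/5) = 3.
Take π_1 proportional to 1; then unnormalized π = (1, 45/14, 135/14). Normalize by dividing by the sum 97/7:
  π = (7/97, 45/194, 135/194).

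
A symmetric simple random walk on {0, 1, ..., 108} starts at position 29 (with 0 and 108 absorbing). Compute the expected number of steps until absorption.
E[τ | X_0 = 29] = 2291

Let v_k = E[τ | X_0 = k]. Boundary: v_0 = v_108 = 0. Recurrence: v_k = 1 + (v_{k-1} + v_{k+1})/2 for 1 ≤ k ≤ 107. The particular solution to v_k − (v_{k-1} + v_{k+1})/2 = 1 is v_k = −k^2. Adding homogeneous solution A + B k and matching boundaries gives v_k = k (108 − k). Substituting k = 29: v_29 = 29 · 79 = 2291.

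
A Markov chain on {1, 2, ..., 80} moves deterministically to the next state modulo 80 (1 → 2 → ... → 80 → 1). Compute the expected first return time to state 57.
E[T_57 | X_0 = 57] = 80

The chain cycles deterministically, so starting at state 57 it returns in exactly 80 steps. Equivalently, the stationary distribution is uniform π_j = 1/80 for every state j, so by Kac's formula E[T_57] = 1/π_57 = 80.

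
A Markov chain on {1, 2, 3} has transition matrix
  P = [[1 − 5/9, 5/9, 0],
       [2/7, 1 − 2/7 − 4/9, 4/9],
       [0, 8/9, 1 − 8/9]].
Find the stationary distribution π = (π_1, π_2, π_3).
π = (12/47, 70/141, 35/141)

This is a birth-death chain on three states, which satisfies detailed balance: π_1 · P_{12} = π_2 · P_{21} and π_2 · P_{23} = π_3 · P_{32}.
From π_1 · 5/9 = π_2 · 2/7: π_2/π_1 = (5/9)/(2/7) = 35/18.
From π_2 · 4/9 = π_3 · 8/9: π_3/π_2 = (4/9)/(8/9) = 1/2.
Take π_1 proportional to 1; then unnormalized π = (1, 35/18, 35/36). Normalize by dividing by the sum 47/12:
  π = (12/47, 70/141, 35/141).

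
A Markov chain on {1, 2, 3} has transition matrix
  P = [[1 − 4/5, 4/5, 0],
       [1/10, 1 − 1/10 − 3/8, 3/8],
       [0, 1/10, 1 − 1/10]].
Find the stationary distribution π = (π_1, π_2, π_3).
π = (1/39, 8/39, 10/13)

This is a birth-death chain on three states, which satisfies detailed balance: π_1 · P_{12} = π_2 · P_{21} and π_2 · P_{23} = π_3 · P_{32}.
From π_1 · 4/5 = π_2 · 1/10: π_2/π_1 = (4/5)/(1/10) = 8.
From π_2 · 3/8 = π_3 · 1/10: π_3/π_2 = (3/8)/(1/10) = 15/4.
Take π_1 proportional to 1; then unnormalized π = (1, 8, 30). Normalize by dividing by the sum 39:
  π = (1/39, 8/39, 10/13).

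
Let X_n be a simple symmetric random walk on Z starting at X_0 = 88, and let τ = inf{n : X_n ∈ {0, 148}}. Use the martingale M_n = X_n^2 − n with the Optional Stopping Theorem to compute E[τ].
E[τ] = 5280

M_n = X_n^2 − n is a martingale (since E[X_{n+1}^2 | F_n] = X_n^2 + 1). By OST (τ has finite mean in a bounded region), E[M_τ] = E[M_0] = X_0^2 − 0 = 88^2 = 7744. Also E[M_τ] = E[X_τ^2] − E[τ]. The walk exits at 0 or 148, with P(hit 148 first) = 88/148, so E[X_τ^2] = 148^2 · 88/148 + 0 = 13024. Thus E[τ] = E[X_τ^2] − E[M_τ] = 13024 − 7744 = 5280 = 88(148 − 88) = 5280.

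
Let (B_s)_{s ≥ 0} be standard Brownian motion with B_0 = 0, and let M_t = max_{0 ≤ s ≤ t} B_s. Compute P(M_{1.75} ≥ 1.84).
P(M_{1.75} ≥ 1.84) = 2·P(B_{1.75} ≥ 1.84) = 2(1 − Φ(1.84/√1.75)) ≈ 0.1643

By the reflection principle for Brownian motion, P(M_t ≥ a) = 2 · P(B_t ≥ a) for a ≥ 0. Since B_t ~ N(0, t), P(B_t ≥ 1.84) = 1 − Φ(1.84/√t) = 1 − Φ(1.84/√1.75) = 1 − Φ(1.3909). So
  P(M_{1.75} ≥ 1.84) = 2(1 − Φ(1.3909)) ≈ 0.1643.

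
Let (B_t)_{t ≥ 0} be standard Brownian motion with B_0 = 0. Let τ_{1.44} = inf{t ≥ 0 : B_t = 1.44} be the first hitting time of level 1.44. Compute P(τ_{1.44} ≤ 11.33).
P(τ_{1.44} ≤ 11.33) = 2(1 − Φ(1.44/√11.33)) = 2(1 − Φ(0.4278)) ≈ 0.6688

By the reflection principle for standard BM, P(τ_b ≤ t) = 2 · P(B_t ≥ b). Since B_t ~ N(0, t), P(B_t ≥ 1.44) = 1 − Φ(1.44/√t) = 1 − Φ(1.44/√11.33) = 1 − Φ(0.4278) ≈ 0.33440. Doubling: P(τ_{1.44} ≤ 11.33) ≈ 2 · 0.33440 = 0.66880 ≈ 0.6688.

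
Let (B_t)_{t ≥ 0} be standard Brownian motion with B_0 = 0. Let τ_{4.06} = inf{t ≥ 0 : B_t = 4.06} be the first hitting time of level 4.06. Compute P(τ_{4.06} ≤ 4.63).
P(τ_{4.06} ≤ 4.63) = 2(1 − Φ(4.06/√4.63)) = 2(1 − Φ(1.8868)) ≈ 0.0592

By the reflection principle for standard BM, P(τ_b ≤ t) = 2 · P(B_t ≥ b). Since B_t ~ N(0, t), P(B_t ≥ 4.06) = 1 − Φ(4.06/√t) = 1 − Φ(4.06/√4.63) = 1 − Φ(1.8868) ≈ 0.02959. Doubling: P(τ_{4.06} ≤ 4.63) ≈ 2 · 0.02959 = 0.05918 ≈ 0.0592.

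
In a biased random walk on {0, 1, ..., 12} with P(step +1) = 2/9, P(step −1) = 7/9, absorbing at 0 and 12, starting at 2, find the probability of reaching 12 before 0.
P(hit 12 before 0) = (1 − (7/2)^2) / (1 − (7/2)^12) = 1024/307584069

Let u_k denote P(reach 12 before 0 | start at k). Boundary: u_0 = 0, u_12 = 1. Recurrence: u_k = 2/9·u_{k+1} + 7/9·u_{k-1} for 1 ≤ k ≤ 11. Try u_k = A + B·r^k with r = q/p = (7/9)/(2/9) = 7/2. Substitution satisfies the recurrence; boundary conditions give:
  u_k = (1 − r^k) / (1 − r^N) = (1 − (7/2)^2) / (1 − (7/2)^12) = 1024/307584069.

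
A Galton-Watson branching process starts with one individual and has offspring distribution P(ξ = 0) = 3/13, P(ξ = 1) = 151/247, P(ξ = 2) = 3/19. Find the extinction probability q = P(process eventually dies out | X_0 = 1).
q = 1

Mean offspring μ = 0·3/13 + 1·151/247 + 2·3/19 = 229/247 ≤ 1. For μ ≤ 1 with offspring not concentrated at 1, the Galton-Watson process goes extinct almost surely, so q = 1.
(Algebraic check: The pgf is f(s) = 3/13 + 151/247·s + 3/19·s². The extinction probability q is the smallest fixed point of f in [0, 1]. Setting s = f(s):
  3/19·s² + (151/247 − 1)·s + 3/13 = 0
  3/19·s² − (3/13 + 3/19)·s + 3/13 = 0
which factors as (s − 1)·(3/19·s − 3/13) = 0, giving roots s = 1 and s = (3/13)/(3/19) = 19/13. Since 19/13 ≥ 1, the smallest root in [0, 1] is s = 1.)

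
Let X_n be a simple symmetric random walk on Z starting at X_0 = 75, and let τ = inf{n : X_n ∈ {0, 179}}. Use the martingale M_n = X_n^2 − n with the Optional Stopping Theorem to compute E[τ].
E[τ] = 7800

M_n = X_n^2 − n is a martingale (since E[X_{n+1}^2 | F_n] = X_n^2 + 1). By OST (τ has finite mean in a bounded region), E[M_τ] = E[M_0] = X_0^2 − 0 = 75^2 = 5625. Also E[M_τ] = E[X_τ^2] − E[τ]. The walk exits at 0 or 179, with P(hit 179 first) = 75/179, so E[X_τ^2] = 179^2 · 75/179 + 0 = 13425. Thus E[τ] = E[X_τ^2] − E[M_τ] = 13425 − 5625 = 7800 = 75(179 − 75) = 7800.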